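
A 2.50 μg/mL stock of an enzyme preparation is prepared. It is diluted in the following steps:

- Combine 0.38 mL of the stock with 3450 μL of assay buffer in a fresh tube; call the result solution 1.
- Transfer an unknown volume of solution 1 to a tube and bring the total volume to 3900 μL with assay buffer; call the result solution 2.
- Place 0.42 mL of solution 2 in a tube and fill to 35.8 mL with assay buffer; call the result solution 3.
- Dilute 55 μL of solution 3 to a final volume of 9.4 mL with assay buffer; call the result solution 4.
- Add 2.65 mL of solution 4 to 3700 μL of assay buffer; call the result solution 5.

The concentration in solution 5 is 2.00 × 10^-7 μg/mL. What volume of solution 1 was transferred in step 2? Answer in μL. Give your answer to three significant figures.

110 μL

Step 1: 0.38 mL + 3450 μL = 3.83 mL total → factor 3.83/0.38 = 10.079
Step 2: v brought to 3900 μL → factor = 3900 μL/v
Step 3: 0.42 mL brought to 35.8 mL → factor 35.8/0.42 = 85.238
Step 4: 55 μL brought to 9.4 mL → factor 9400/55 = 170.91
Step 5: 2.65 mL + 3700 μL = 6.35 mL total → factor 6.35/2.65 = 2.3962
Product of known-step factors = 3.5184 × 10^5
Overall factor = 2.50 μg/mL / (2.00 × 10^-7 μg/mL) = 1.25 × 10^7
Step-2 factor = 1.25 × 10^7 / 3.5184 × 10^5 = 35.528
v = 3900 μL / 35.528 = 110 μL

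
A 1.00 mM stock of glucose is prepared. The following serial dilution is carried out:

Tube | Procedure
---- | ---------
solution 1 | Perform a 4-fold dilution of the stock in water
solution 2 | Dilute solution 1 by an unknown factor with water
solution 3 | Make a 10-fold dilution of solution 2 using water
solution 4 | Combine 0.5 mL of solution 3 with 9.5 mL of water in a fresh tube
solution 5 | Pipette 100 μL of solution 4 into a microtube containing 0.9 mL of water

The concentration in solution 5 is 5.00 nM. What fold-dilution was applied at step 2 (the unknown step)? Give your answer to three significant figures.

Step 1: 4-fold → factor 4
Step 2: unknown factor x
Step 3: 10-fold → factor 10
Step 4: 0.5 mL + 9.5 mL = 10 mL total → factor 10/0.5 = 20
Step 5: 100 μL + 0.9 mL = 1000 μL total → factor 1000/100 = 10
Product of known-step factors = 8000
Overall factor = 1.00 mM / (5.00 nM) = 2 × 10^5
x = 2 × 10^5 / 8000 = 25.0

25.0-fold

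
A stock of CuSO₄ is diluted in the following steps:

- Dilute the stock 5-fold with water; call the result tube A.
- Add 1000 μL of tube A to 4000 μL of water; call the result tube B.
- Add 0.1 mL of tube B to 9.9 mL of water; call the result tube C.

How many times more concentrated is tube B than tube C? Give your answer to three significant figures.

100

Step 1: 5-fold → factor 5
Step 2: 1000 μL + 4000 μL = 5000 μL total → factor 5000/1000 = 5
Step 3: 0.1 mL + 9.9 mL = 10 mL total → factor 10/0.1 = 100
Dilution factor to tube B = 25; to tube C = 2500
[tube B]/[tube C] = (factor to tube C)/(factor to tube B) = 2500/25 = 100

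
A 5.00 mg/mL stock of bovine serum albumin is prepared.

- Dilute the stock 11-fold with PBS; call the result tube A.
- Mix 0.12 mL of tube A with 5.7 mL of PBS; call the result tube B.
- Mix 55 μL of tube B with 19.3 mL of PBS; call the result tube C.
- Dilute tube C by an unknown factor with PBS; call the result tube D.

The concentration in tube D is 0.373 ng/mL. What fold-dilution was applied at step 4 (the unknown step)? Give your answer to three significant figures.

71.4-fold

Step 1: 11-fold → factor 11
Step 2: 0.12 mL + 5.7 mL = 5.82 mL total → factor 5.82/0.12 = 48.5
Step 3: 55 μL + 19.3 mL = 19355 μL total → factor 19355/55 = 351.91
Step 4: unknown factor x
Product of known-step factors = 1.8774 × 10^5
Overall factor = 5.00 mg/mL / (0.373 ng/mL) = 1.3405 × 10^7
x = 1.3405 × 10^7 / 1.8774 × 10^5 = 71.4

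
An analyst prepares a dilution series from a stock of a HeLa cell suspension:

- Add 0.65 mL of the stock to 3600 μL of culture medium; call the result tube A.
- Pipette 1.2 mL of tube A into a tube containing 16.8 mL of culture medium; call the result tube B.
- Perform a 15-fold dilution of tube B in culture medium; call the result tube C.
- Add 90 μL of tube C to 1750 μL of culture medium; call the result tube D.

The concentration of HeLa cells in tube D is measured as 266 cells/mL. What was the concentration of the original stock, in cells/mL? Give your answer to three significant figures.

Step 1: 0.65 mL + 3600 μL = 4.25 mL total → factor 4.25/0.65 = 6.5385
Step 2: 1.2 mL + 16.8 mL = 18 mL total → factor 18/1.2 = 15
Step 3: 15-fold → factor 15
Step 4: 90 μL + 1750 μL = 1840 μL total → factor 1840/90 = 20.444
Overall dilution factor = 6.5385 × 15 × 15 × 20.444 = 30077
Stock = 266 cells/mL × 30077 = 8.00 × 10^6 cells/mL

8.00 × 10^6 cells/mL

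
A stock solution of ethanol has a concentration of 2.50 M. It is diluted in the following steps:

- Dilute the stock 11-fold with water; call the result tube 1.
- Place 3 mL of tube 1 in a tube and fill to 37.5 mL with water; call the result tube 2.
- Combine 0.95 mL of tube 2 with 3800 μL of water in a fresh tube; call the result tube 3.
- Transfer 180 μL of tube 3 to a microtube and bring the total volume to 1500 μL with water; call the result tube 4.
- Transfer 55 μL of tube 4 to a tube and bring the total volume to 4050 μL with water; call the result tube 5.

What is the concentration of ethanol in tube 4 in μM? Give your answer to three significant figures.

436 μM

Step 1: 11-fold → factor 11
Step 2: 3 mL brought to 37.5 mL → factor 37.5/3 = 12.5
Step 3: 0.95 mL + 3800 μL = 4.75 mL total → factor 4.75/0.95 = 5
Step 4: 180 μL brought to 1500 μL → factor 1500/180 = 8.3333
Dilution factor through tube 4 = 11 × 12.5 × 5 × 8.3333 = 5729.2
[tube 4] = 2.50 M / 5729.2 = 0.0004364 M = 436 μM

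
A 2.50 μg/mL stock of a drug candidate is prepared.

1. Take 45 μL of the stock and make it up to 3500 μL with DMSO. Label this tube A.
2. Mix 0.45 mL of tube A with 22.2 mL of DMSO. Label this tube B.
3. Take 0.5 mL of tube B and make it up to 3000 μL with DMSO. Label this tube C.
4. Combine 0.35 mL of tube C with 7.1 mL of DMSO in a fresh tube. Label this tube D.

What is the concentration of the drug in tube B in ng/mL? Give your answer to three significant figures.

Step 1: 45 μL brought to 3500 μL → factor 3500/45 = 77.778
Step 2: 0.45 mL + 22.2 mL = 22.65 mL total → factor 22.65/0.45 = 50.333
Dilution factor through tube B = 77.778 × 50.333 = 3914.8
[tube B] = 2.50 μg/mL / 3914.8 = 0.0006386 μg/mL = 0.639 ng/mL

0.639 ng/mL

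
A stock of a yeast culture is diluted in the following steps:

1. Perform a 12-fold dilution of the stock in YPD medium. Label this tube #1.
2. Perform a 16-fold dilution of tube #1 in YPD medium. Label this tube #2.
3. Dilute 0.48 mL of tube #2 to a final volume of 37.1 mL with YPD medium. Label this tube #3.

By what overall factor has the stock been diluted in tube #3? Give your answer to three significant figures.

Step 1: 12-fold → factor 12
Step 2: 16-fold → factor 16
Step 3: 0.48 mL brought to 37.1 mL → factor 37.1/0.48 = 77.292
Overall dilution factor = 12 × 16 × 77.292 = 14840

1.48 × 10^4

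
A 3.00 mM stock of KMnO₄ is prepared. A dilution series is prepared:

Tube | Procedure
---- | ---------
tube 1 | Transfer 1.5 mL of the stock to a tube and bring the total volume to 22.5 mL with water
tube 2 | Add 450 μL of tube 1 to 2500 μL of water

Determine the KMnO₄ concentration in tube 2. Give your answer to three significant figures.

Step 1: 1.5 mL brought to 22.5 mL → factor 22.5/1.5 = 15
Step 2: 450 μL + 2500 μL = 2950 μL total → factor 2950/450 = 6.5556
Overall dilution factor = 15 × 6.5556 = 98.333
Final = 3.00 mM / 98.333 = 0.0305 mM

0.0305 mM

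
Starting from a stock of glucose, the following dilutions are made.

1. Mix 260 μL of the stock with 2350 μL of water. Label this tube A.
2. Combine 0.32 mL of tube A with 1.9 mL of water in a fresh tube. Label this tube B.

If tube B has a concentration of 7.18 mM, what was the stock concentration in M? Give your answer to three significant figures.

0.500 M

Step 1: 260 μL + 2350 μL = 2610 μL total → factor 2610/260 = 10.038
Step 2: 0.32 mL + 1.9 mL = 2.22 mL total → factor 2.22/0.32 = 6.9375
Overall dilution factor = 10.038 × 6.9375 = 69.642
Stock = 7.18 mM × 69.642 = 500.0 mM = 0.500 M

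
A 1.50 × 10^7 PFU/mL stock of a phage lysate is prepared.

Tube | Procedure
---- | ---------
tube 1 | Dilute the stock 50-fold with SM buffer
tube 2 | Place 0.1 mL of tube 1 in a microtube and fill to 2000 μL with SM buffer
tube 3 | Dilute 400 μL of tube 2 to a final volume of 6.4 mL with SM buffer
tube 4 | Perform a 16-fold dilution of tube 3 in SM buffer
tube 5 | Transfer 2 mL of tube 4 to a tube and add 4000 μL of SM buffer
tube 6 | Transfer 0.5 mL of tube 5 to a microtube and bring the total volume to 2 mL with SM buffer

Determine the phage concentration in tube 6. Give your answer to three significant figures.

Step 1: 50-fold → factor 50
Step 2: 0.1 mL brought to 2000 μL → factor 2/0.1 = 20
Step 3: 400 μL brought to 6.4 mL → factor 6400/400 = 16
Step 4: 16-fold → factor 16
Step 5: 2 mL + 4000 μL = 6 mL total → factor 6/2 = 3
Step 6: 0.5 mL brought to 2 mL → factor 2/0.5 = 4
Overall dilution factor = 50 × 20 × 16 × 16 × 3 × 4 = 3.072 × 10^6
Final = 1.50 × 10^7 PFU/mL / 3.072 × 10^6 = 4.88 PFU/mL

4.88 PFU/mL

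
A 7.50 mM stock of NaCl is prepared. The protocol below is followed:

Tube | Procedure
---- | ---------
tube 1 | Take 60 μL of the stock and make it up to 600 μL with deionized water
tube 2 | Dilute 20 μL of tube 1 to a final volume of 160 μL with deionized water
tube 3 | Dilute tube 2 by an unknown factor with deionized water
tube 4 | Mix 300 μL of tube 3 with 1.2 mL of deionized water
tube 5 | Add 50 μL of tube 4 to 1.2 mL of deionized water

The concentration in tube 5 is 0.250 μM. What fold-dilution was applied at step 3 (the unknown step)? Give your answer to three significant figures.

Step 1: 60 μL brought to 600 μL → factor 600/60 = 10
Step 2: 20 μL brought to 160 μL → factor 160/20 = 8
Step 3: unknown factor x
Step 4: 300 μL + 1.2 mL = 1500 μL total → factor 1500/300 = 5
Step 5: 50 μL + 1.2 mL = 1250 μL total → factor 1250/50 = 25
Product of known-step factors = 10000
Overall factor = 7.50 mM / (0.250 μM) = 30000
x = 30000 / 10000 = 3.00

3.00-fold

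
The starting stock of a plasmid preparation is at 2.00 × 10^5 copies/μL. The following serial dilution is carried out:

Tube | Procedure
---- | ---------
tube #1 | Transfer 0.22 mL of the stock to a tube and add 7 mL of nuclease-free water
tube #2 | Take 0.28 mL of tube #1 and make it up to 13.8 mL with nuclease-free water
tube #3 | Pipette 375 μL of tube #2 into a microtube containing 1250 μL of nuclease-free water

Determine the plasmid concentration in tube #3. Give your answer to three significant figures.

Step 1: 0.22 mL + 7 mL = 7.22 mL total → factor 7.22/0.22 = 32.818
Step 2: 0.28 mL brought to 13.8 mL → factor 13.8/0.28 = 49.286
Step 3: 375 μL + 1250 μL = 1625 μL total → factor 1625/375 = 4.3333
Overall dilution factor = 32.818 × 49.286 × 4.3333 = 7009
Final = 2.00 × 10^5 copies/μL / 7009 = 28.5 copies/μL

28.5 copies/μL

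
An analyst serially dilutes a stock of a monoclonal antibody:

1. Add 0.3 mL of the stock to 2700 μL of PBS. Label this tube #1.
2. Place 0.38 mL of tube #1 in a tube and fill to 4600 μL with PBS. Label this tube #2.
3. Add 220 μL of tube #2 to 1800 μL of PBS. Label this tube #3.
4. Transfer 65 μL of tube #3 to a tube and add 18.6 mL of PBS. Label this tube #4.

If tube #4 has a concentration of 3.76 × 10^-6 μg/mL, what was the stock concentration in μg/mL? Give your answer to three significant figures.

1.20 μg/mL

Step 1: 0.3 mL + 2700 μL = 3 mL total → factor 3/0.3 = 10
Step 2: 0.38 mL brought to 4600 μL → factor 4.6/0.38 = 12.105
Step 3: 220 μL + 1800 μL = 2020 μL total → factor 2020/220 = 9.1818
Step 4: 65 μL + 18.6 mL = 18665 μL total → factor 18665/65 = 287.15
Overall dilution factor = 10 × 12.105 × 9.1818 × 287.15 = 3.1917 × 10^5
Stock = 3.76 × 10^-6 μg/mL × 3.1917 × 10^5 = 1.20 μg/mL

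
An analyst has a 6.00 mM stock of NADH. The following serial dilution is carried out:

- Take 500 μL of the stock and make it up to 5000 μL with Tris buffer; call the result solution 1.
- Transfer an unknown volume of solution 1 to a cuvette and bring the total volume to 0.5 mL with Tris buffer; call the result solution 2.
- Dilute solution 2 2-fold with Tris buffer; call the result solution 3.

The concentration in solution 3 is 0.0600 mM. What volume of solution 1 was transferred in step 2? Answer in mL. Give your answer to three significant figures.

0.100 mL

Step 1: 500 μL brought to 5000 μL → factor 5000/500 = 10
Step 2: v brought to 0.5 mL → factor = 0.5 mL/v
Step 3: 2-fold → factor 2
Product of known-step factors = 20
Overall factor = 6.00 mM / (0.0600 mM) = 100
Step-2 factor = 100 / 20 = 5
v = 0.5 mL / 5 = 0.100 mL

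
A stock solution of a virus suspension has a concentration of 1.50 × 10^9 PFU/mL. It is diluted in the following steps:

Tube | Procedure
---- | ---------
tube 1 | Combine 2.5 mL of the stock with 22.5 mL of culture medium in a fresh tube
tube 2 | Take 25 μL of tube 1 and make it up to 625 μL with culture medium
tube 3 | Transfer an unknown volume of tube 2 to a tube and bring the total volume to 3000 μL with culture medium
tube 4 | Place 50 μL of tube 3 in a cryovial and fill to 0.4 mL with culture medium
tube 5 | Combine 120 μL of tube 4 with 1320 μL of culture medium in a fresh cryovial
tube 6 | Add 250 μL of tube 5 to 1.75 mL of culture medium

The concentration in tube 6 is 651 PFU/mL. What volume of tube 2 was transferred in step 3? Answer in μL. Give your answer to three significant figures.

250 μL

Step 1: 2.5 mL + 22.5 mL = 25 mL total → factor 25/2.5 = 10
Step 2: 25 μL brought to 625 μL → factor 625/25 = 25
Step 3: v brought to 3000 μL → factor = 3000 μL/v
Step 4: 50 μL brought to 0.4 mL → factor 400/50 = 8
Step 5: 120 μL + 1320 μL = 1440 μL total → factor 1440/120 = 12
Step 6: 250 μL + 1.75 mL = 2000 μL total → factor 2000/250 = 8
Product of known-step factors = 1.92 × 10^5
Overall factor = 1.50 × 10^9 PFU/mL / (651 PFU/mL) = 2.3041 × 10^6
Step-3 factor = 2.3041 × 10^6 / 1.92 × 10^5 = 12.001
v = 3000 μL / 12.001 = 250 μL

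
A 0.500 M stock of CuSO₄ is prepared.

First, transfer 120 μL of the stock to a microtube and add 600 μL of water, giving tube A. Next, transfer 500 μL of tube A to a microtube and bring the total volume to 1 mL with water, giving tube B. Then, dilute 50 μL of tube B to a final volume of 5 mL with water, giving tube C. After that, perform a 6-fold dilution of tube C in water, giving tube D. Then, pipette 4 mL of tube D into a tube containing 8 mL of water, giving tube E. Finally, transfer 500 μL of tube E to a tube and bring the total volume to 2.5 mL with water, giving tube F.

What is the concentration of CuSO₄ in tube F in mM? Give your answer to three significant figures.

0.00463 mM

Step 1: 120 μL + 600 μL = 720 μL total → factor 720/120 = 6
Step 2: 500 μL brought to 1 mL → factor 1000/500 = 2
Step 3: 50 μL brought to 5 mL → factor 5000/50 = 100
Step 4: 6-fold → factor 6
Step 5: 4 mL + 8 mL = 12 mL total → factor 12/4 = 3
Step 6: 500 μL brought to 2.5 mL → factor 2500/500 = 5
Overall dilution factor = 6 × 2 × 100 × 6 × 3 × 5 = 1.08 × 10^5
Final = 0.500 M / 1.08 × 10^5 = 4.630 × 10^-6 M = 0.00463 mM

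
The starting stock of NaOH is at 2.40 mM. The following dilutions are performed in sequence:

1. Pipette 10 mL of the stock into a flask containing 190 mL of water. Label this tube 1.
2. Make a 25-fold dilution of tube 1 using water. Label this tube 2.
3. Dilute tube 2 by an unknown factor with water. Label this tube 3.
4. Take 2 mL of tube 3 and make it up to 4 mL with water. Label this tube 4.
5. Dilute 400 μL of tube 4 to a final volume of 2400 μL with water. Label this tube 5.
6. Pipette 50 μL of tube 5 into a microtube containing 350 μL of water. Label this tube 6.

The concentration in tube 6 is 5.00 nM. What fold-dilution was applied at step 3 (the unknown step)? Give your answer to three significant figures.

10.0-fold

Step 1: 10 mL + 190 mL = 200 mL total → factor 200/10 = 20
Step 2: 25-fold → factor 25
Step 3: unknown factor x
Step 4: 2 mL brought to 4 mL → factor 4/2 = 2
Step 5: 400 μL brought to 2400 μL → factor 2400/400 = 6
Step 6: 50 μL + 350 μL = 400 μL total → factor 400/50 = 8
Product of known-step factors = 48000
Overall factor = 2.40 mM / (5.00 nM) = 4.8 × 10^5
x = 4.8 × 10^5 / 48000 = 10.0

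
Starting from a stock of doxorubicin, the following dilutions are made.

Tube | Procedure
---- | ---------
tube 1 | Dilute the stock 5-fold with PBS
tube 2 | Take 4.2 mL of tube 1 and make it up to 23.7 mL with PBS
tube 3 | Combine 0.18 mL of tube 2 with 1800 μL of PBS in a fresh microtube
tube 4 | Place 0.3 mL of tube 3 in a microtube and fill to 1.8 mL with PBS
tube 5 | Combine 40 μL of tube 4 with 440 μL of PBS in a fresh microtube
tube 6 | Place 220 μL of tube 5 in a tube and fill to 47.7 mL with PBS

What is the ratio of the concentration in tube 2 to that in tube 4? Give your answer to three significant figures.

66.0

Step 1: 5-fold → factor 5
Step 2: 4.2 mL brought to 23.7 mL → factor 23.7/4.2 = 5.6429
Step 3: 0.18 mL + 1800 μL = 1.98 mL total → factor 1.98/0.18 = 11
Step 4: 0.3 mL brought to 1.8 mL → factor 1.8/0.3 = 6
Dilution factor to tube 2 = 28.214; to tube 4 = 1862.1
[tube 2]/[tube 4] = (factor to tube 4)/(factor to tube 2) = 1862.1/28.214 = 66.0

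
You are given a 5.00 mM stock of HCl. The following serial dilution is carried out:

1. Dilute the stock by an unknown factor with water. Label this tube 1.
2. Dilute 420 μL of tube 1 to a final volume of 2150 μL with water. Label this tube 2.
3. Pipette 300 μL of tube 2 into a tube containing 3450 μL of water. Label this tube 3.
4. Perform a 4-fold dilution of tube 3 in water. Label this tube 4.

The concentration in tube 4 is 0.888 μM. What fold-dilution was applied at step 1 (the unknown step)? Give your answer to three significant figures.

Step 1: unknown factor x
Step 2: 420 μL brought to 2150 μL → factor 2150/420 = 5.119
Step 3: 300 μL + 3450 μL = 3750 μL total → factor 3750/300 = 12.5
Step 4: 4-fold → factor 4
Product of known-step factors = 255.95
Overall factor = 5.00 mM / (0.888 μM) = 5630.6
x = 5630.6 / 255.95 = 22.0

22.0-fold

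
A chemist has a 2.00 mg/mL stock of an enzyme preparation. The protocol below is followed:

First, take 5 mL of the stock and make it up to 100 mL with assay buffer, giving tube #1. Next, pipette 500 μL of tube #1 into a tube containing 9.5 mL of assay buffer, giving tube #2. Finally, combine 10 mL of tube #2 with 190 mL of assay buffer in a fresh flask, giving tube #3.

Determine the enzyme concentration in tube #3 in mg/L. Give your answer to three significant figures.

Step 1: 5 mL brought to 100 mL → factor 100/5 = 20
Step 2: 500 μL + 9.5 mL = 10000 μL total → factor 10000/500 = 20
Step 3: 10 mL + 190 mL = 200 mL total → factor 200/10 = 20
Overall dilution factor = 20 × 20 × 20 = 8000
Final = 2.00 mg/mL / 8000 = 0.0002500 mg/mL = 0.250 mg/L

0.250 mg/L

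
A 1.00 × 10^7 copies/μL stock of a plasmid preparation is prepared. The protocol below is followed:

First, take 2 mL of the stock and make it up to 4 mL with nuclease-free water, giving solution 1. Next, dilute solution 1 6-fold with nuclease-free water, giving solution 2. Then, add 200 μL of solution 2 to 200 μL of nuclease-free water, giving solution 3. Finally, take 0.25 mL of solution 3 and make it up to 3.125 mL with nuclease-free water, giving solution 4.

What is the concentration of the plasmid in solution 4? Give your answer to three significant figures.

Step 1: 2 mL brought to 4 mL → factor 4/2 = 2
Step 2: 6-fold → factor 6
Step 3: 200 μL + 200 μL = 400 μL total → factor 400/200 = 2
Step 4: 0.25 mL brought to 3.125 mL → factor 3.125/0.25 = 12.5
Overall dilution factor = 2 × 6 × 2 × 12.5 = 300
Final = 1.00 × 10^7 copies/μL / 300 = 3.33 × 10^4 copies/μL

3.33 × 10^4 copies/μL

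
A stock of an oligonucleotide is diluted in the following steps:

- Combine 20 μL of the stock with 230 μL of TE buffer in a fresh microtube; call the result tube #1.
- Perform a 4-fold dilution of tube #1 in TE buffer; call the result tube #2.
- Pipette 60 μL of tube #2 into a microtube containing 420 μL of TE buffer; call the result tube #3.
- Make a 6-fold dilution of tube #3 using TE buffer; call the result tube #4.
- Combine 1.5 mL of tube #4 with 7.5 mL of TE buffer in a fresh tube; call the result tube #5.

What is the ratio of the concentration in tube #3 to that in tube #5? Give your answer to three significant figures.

36.0

Step 1: 20 μL + 230 μL = 250 μL total → factor 250/20 = 12.5
Step 2: 4-fold → factor 4
Step 3: 60 μL + 420 μL = 480 μL total → factor 480/60 = 8
Step 4: 6-fold → factor 6
Step 5: 1.5 mL + 7.5 mL = 9 mL total → factor 9/1.5 = 6
Dilution factor to tube #3 = 400; to tube #5 = 14400
[tube #3]/[tube #5] = (factor to tube #5)/(factor to tube #3) = 14400/400 = 36.0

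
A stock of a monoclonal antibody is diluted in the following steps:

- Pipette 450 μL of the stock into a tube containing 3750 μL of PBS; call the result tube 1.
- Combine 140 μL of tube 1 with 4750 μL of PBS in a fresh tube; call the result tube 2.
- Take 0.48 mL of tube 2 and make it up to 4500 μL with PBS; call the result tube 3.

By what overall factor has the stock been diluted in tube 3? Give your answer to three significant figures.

3.06 × 10^3

Step 1: 450 μL + 3750 μL = 4200 μL total → factor 4200/450 = 9.3333
Step 2: 140 μL + 4750 μL = 4890 μL total → factor 4890/140 = 34.929
Step 3: 0.48 mL brought to 4500 μL → factor 4.5/0.48 = 9.375
Overall dilution factor = 9.3333 × 34.929 × 9.375 = 3056.2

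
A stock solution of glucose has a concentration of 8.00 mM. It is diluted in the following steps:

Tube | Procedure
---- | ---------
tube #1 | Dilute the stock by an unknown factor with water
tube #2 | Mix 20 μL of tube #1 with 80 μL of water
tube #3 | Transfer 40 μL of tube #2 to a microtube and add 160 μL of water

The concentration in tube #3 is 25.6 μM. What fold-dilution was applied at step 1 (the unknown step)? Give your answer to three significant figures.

Step 1: unknown factor x
Step 2: 20 μL + 80 μL = 100 μL total → factor 100/20 = 5
Step 3: 40 μL + 160 μL = 200 μL total → factor 200/40 = 5
Product of known-step factors = 25
Overall factor = 8.00 mM / (25.6 μM) = 312.5
x = 312.5 / 25 = 12.5

12.5-fold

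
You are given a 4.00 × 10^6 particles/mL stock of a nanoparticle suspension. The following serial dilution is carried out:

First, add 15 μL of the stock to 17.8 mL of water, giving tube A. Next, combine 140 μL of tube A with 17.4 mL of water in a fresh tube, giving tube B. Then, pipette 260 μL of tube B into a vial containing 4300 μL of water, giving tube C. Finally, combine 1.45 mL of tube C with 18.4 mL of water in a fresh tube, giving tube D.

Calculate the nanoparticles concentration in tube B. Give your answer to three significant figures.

26.9 particles/mL

Step 1: 15 μL + 17.8 mL = 17815 μL total → factor 17815/15 = 1187.7
Step 2: 140 μL + 17.4 mL = 17540 μL total → factor 17540/140 = 125.29
Dilution factor through tube B = 1187.7 × 125.29 = 1.488 × 10^5
[tube B] = 4.00 × 10^6 particles/mL / 1.488 × 10^5 = 26.9 particles/mL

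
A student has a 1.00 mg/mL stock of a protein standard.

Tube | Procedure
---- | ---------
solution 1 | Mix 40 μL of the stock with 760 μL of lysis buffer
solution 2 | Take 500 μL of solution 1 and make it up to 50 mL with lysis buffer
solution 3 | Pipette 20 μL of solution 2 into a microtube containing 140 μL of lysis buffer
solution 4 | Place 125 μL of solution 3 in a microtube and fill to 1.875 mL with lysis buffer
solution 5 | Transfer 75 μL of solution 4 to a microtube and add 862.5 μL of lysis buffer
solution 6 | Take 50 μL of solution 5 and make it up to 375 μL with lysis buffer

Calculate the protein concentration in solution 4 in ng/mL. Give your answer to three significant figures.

4.17 ng/mL

Step 1: 40 μL + 760 μL = 800 μL total → factor 800/40 = 20
Step 2: 500 μL brought to 50 mL → factor 50000/500 = 100
Step 3: 20 μL + 140 μL = 160 μL total → factor 160/20 = 8
Step 4: 125 μL brought to 1.875 mL → factor 1875/125 = 15
Dilution factor through solution 4 = 20 × 100 × 8 × 15 = 2.4 × 10^5
[solution 4] = 1.00 mg/mL / 2.4 × 10^5 = 4.167 × 10^-6 mg/mL = 4.17 ng/mL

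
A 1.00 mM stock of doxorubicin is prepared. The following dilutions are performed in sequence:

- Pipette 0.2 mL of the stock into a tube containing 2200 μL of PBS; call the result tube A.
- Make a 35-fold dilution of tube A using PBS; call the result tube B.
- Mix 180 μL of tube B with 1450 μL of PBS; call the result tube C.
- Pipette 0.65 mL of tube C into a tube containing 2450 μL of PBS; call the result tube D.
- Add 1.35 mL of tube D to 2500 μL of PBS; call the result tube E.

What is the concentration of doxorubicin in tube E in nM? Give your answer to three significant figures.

19.3 nM

Step 1: 0.2 mL + 2200 μL = 2.4 mL total → factor 2.4/0.2 = 12
Step 2: 35-fold → factor 35
Step 3: 180 μL + 1450 μL = 1630 μL total → factor 1630/180 = 9.0556
Step 4: 0.65 mL + 2450 μL = 3.1 mL total → factor 3.1/0.65 = 4.7692
Step 5: 1.35 mL + 2500 μL = 3.85 mL total → factor 3.85/1.35 = 2.8519
Overall dilution factor = 12 × 35 × 9.0556 × 4.7692 × 2.8519 = 51730
Final = 1.00 mM / 51730 = 1.933 × 10^-5 mM = 19.3 nM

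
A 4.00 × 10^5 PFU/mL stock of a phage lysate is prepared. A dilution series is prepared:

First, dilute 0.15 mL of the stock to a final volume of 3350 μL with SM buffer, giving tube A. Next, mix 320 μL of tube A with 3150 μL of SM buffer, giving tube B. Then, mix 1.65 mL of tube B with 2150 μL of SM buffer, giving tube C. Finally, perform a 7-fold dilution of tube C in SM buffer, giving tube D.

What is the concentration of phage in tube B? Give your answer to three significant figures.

Step 1: 0.15 mL brought to 3350 μL → factor 3.35/0.15 = 22.333
Step 2: 320 μL + 3150 μL = 3470 μL total → factor 3470/320 = 10.844
Dilution factor through tube B = 22.333 × 10.844 = 242.18
[tube B] = 4.00 × 10^5 PFU/mL / 242.18 = 1.65 × 10^3 PFU/mL

1.65 × 10^3 PFU/mL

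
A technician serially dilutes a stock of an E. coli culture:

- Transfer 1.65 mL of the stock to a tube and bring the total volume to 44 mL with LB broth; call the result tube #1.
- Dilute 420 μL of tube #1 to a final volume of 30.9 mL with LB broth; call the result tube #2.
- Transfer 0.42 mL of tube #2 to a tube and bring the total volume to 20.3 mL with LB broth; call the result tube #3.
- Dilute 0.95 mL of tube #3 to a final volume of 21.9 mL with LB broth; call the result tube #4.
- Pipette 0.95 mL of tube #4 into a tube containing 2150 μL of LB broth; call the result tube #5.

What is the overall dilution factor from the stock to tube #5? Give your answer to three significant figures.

Step 1: 1.65 mL brought to 44 mL → factor 44/1.65 = 26.667
Step 2: 420 μL brought to 30.9 mL → factor 30900/420 = 73.571
Step 3: 0.42 mL brought to 20.3 mL → factor 20.3/0.42 = 48.333
Step 4: 0.95 mL brought to 21.9 mL → factor 21.9/0.95 = 23.053
Step 5: 0.95 mL + 2150 μL = 3.1 mL total → factor 3.1/0.95 = 3.2632
Overall dilution factor = 26.667 × 73.571 × 48.333 × 23.053 × 3.2632 = 7.1332 × 10^6

7.13 × 10^6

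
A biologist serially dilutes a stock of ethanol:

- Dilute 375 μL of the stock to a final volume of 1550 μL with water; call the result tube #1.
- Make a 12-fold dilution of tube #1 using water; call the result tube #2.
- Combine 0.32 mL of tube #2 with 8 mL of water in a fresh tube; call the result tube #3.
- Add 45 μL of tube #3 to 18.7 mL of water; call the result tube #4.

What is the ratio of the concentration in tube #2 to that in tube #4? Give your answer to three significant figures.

Step 1: 375 μL brought to 1550 μL → factor 1550/375 = 4.1333
Step 2: 12-fold → factor 12
Step 3: 0.32 mL + 8 mL = 8.32 mL total → factor 8.32/0.32 = 26
Step 4: 45 μL + 18.7 mL = 18745 μL total → factor 18745/45 = 416.56
Dilution factor to tube #2 = 49.6; to tube #4 = 5.3719 × 10^5
[tube #2]/[tube #4] = (factor to tube #4)/(factor to tube #2) = 5.3719 × 10^5/49.6 = 1.08 × 10^4

1.08 × 10^4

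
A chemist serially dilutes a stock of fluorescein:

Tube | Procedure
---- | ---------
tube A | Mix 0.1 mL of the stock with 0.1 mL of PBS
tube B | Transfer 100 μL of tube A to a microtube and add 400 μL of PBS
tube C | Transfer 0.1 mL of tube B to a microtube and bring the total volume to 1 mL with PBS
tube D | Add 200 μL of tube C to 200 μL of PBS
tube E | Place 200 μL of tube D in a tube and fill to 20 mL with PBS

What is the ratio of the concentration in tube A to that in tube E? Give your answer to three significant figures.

Step 1: 0.1 mL + 0.1 mL = 0.2 mL total → factor 0.2/0.1 = 2
Step 2: 100 μL + 400 μL = 500 μL total → factor 500/100 = 5
Step 3: 0.1 mL brought to 1 mL → factor 1/0.1 = 10
Step 4: 200 μL + 200 μL = 400 μL total → factor 400/200 = 2
Step 5: 200 μL brought to 20 mL → factor 20000/200 = 100
Dilution factor to tube A = 2; to tube E = 20000
[tube A]/[tube E] = (factor to tube E)/(factor to tube A) = 20000/2 = 1.00 × 10^4

1.00 × 10^4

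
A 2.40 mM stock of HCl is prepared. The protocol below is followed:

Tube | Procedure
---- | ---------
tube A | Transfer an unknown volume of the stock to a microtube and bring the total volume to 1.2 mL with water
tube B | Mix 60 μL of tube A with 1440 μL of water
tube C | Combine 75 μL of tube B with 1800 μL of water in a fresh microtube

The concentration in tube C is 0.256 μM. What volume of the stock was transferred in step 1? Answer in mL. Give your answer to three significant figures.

0.0800 mL

Step 1: v brought to 1.2 mL → factor = 1.2 mL/v
Step 2: 60 μL + 1440 μL = 1500 μL total → factor 1500/60 = 25
Step 3: 75 μL + 1800 μL = 1875 μL total → factor 1875/75 = 25
Product of known-step factors = 625
Overall factor = 2.40 mM / (0.256 μM) = 9375
Step-1 factor = 9375 / 625 = 15
v = 1.2 mL / 15 = 0.0800 mL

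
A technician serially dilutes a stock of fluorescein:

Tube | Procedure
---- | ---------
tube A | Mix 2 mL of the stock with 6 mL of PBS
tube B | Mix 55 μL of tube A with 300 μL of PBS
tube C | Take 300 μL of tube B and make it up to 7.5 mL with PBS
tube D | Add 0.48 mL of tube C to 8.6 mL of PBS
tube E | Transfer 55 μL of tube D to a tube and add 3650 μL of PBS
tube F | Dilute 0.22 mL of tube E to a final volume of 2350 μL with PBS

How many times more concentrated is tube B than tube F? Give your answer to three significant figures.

Step 1: 2 mL + 6 mL = 8 mL total → factor 8/2 = 4
Step 2: 55 μL + 300 μL = 355 μL total → factor 355/55 = 6.4545
Step 3: 300 μL brought to 7.5 mL → factor 7500/300 = 25
Step 4: 0.48 mL + 8.6 mL = 9.08 mL total → factor 9.08/0.48 = 18.917
Step 5: 55 μL + 3650 μL = 3705 μL total → factor 3705/55 = 67.364
Step 6: 0.22 mL brought to 2350 μL → factor 2.35/0.22 = 10.682
Dilution factor to tube B = 25.818; to tube F = 8.7858 × 10^6
[tube B]/[tube F] = (factor to tube F)/(factor to tube B) = 8.7858 × 10^6/25.818 = 3.40 × 10^5

3.40 × 10^5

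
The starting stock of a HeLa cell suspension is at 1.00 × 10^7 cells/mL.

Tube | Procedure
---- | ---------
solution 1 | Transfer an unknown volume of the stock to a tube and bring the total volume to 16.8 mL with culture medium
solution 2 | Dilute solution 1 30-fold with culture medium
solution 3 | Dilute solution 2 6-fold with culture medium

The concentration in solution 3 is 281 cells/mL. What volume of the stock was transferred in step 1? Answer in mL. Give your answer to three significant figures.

Step 1: v brought to 16.8 mL → factor = 16.8 mL/v
Step 2: 30-fold → factor 30
Step 3: 6-fold → factor 6
Product of known-step factors = 180
Overall factor = 1.00 × 10^7 cells/mL / (281 cells/mL) = 35587
Step-1 factor = 35587 / 180 = 197.71
v = 16.8 mL / 197.71 = 0.0850 mL

0.0850 mL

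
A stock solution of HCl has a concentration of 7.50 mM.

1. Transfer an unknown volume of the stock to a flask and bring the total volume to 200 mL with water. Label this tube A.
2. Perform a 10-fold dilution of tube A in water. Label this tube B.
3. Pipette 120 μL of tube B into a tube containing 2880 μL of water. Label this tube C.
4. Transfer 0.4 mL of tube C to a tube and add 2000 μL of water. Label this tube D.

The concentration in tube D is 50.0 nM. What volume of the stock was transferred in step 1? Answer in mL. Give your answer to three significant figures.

2.00 mL

Step 1: v brought to 200 mL → factor = 200 mL/v
Step 2: 10-fold → factor 10
Step 3: 120 μL + 2880 μL = 3000 μL total → factor 3000/120 = 25
Step 4: 0.4 mL + 2000 μL = 2.4 mL total → factor 2.4/0.4 = 6
Product of known-step factors = 1500
Overall factor = 7.50 mM / (50.0 nM) = 1.5 × 10^5
Step-1 factor = 1.5 × 10^5 / 1500 = 100
v = 200 mL / 100 = 2.00 mL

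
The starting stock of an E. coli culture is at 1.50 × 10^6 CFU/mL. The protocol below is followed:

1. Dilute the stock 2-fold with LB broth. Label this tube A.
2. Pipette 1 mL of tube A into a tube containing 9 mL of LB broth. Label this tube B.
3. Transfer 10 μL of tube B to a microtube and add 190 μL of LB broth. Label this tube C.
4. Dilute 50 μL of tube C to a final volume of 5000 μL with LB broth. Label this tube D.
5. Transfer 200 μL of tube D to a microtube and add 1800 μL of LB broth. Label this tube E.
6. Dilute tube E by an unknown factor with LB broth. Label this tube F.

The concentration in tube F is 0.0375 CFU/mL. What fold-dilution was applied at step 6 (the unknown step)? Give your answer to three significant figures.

100-fold

Step 1: 2-fold → factor 2
Step 2: 1 mL + 9 mL = 10 mL total → factor 10/1 = 10
Step 3: 10 μL + 190 μL = 200 μL total → factor 200/10 = 20
Step 4: 50 μL brought to 5000 μL → factor 5000/50 = 100
Step 5: 200 μL + 1800 μL = 2000 μL total → factor 2000/200 = 10
Step 6: unknown factor x
Product of known-step factors = 4 × 10^5
Overall factor = 1.50 × 10^6 CFU/mL / (0.0375 CFU/mL) = 4 × 10^7
x = 4 × 10^7 / 4 × 10^5 = 100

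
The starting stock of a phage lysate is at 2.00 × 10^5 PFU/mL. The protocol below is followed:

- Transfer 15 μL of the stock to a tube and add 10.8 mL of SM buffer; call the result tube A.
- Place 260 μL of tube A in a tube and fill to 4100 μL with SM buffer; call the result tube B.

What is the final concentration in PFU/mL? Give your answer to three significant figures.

17.6 PFU/mL

Step 1: 15 μL + 10.8 mL = 10815 μL total → factor 10815/15 = 721
Step 2: 260 μL brought to 4100 μL → factor 4100/260 = 15.769
Overall dilution factor = 721 × 15.769 = 11370
Final = 2.00 × 10^5 PFU/mL / 11370 = 17.6 PFU/mL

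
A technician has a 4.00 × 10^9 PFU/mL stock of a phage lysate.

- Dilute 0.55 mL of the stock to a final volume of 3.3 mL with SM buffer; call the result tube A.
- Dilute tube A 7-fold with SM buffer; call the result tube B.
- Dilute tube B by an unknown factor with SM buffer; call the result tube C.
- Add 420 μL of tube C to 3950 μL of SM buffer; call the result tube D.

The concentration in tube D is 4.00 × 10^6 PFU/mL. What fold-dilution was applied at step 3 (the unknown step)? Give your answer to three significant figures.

2.29-fold

Step 1: 0.55 mL brought to 3.3 mL → factor 3.3/0.55 = 6
Step 2: 7-fold → factor 7
Step 3: unknown factor x
Step 4: 420 μL + 3950 μL = 4370 μL total → factor 4370/420 = 10.405
Product of known-step factors = 437
Overall factor = 4.00 × 10^9 PFU/mL / (4.00 × 10^6 PFU/mL) = 1000
x = 1000 / 437 = 2.29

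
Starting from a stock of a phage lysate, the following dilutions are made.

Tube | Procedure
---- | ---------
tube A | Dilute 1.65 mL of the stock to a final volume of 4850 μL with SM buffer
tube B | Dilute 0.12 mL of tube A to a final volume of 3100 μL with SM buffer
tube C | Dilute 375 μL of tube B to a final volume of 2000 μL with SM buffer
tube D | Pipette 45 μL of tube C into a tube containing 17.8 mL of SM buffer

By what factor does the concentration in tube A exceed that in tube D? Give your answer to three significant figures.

Step 1: 1.65 mL brought to 4850 μL → factor 4.85/1.65 = 2.9394
Step 2: 0.12 mL brought to 3100 μL → factor 3.1/0.12 = 25.833
Step 3: 375 μL brought to 2000 μL → factor 2000/375 = 5.3333
Step 4: 45 μL + 17.8 mL = 17845 μL total → factor 17845/45 = 396.56
Dilution factor to tube A = 2.9394; to tube D = 1.606 × 10^5
[tube A]/[tube D] = (factor to tube D)/(factor to tube A) = 1.606 × 10^5/2.9394 = 5.46 × 10^4

5.46 × 10^4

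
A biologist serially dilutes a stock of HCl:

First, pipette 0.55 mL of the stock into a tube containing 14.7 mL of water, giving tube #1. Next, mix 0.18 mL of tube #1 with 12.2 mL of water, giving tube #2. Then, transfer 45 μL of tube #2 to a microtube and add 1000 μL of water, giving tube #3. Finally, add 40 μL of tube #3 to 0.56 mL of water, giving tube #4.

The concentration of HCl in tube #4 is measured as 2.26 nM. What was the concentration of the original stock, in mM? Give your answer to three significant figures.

1.50 mM

Step 1: 0.55 mL + 14.7 mL = 15.25 mL total → factor 15.25/0.55 = 27.727
Step 2: 0.18 mL + 12.2 mL = 12.38 mL total → factor 12.38/0.18 = 68.778
Step 3: 45 μL + 1000 μL = 1045 μL total → factor 1045/45 = 23.222
Step 4: 40 μL + 0.56 mL = 600 μL total → factor 600/40 = 15
Overall dilution factor = 27.727 × 68.778 × 23.222 × 15 = 6.6428 × 10^5
Stock = 2.26 nM × 6.6428 × 10^5 = 1.501 × 10^6 nM = 1.50 mM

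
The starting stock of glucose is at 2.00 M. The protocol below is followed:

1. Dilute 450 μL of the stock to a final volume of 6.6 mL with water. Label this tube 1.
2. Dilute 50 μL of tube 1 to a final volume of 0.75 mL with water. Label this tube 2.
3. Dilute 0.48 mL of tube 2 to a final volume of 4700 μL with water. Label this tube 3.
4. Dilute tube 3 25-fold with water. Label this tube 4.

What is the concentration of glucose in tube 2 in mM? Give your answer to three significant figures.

9.09 mM

Step 1: 450 μL brought to 6.6 mL → factor 6600/450 = 14.667
Step 2: 50 μL brought to 0.75 mL → factor 750/50 = 15
Dilution factor through tube 2 = 14.667 × 15 = 220
[tube 2] = 2.00 M / 220 = 0.009091 M = 9.09 mM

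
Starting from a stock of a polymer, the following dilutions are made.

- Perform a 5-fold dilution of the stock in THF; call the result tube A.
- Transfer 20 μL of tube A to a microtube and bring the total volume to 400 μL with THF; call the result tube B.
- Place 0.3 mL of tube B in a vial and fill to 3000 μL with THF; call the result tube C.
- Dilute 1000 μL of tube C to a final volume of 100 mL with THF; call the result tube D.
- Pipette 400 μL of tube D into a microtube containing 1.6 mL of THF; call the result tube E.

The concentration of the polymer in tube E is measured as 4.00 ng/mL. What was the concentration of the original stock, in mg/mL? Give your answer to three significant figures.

2.00 mg/mL

Step 1: 5-fold → factor 5
Step 2: 20 μL brought to 400 μL → factor 400/20 = 20
Step 3: 0.3 mL brought to 3000 μL → factor 3/0.3 = 10
Step 4: 1000 μL brought to 100 mL → factor 1 × 10^5/1000 = 100
Step 5: 400 μL + 1.6 mL = 2000 μL total → factor 2000/400 = 5
Overall dilution factor = 5 × 20 × 10 × 100 × 5 = 5 × 10^5
Stock = 4.00 ng/mL × 5 × 10^5 = 2.000 × 10^6 ng/mL = 2.00 mg/mL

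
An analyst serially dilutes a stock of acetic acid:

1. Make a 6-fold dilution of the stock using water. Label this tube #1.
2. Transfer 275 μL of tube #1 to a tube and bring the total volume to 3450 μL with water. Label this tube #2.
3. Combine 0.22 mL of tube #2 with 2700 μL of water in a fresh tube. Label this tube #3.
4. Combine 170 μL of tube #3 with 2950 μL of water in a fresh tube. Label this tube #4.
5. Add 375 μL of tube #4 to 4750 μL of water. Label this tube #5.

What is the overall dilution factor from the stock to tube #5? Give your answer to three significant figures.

2.51 × 10^5

Step 1: 6-fold → factor 6
Step 2: 275 μL brought to 3450 μL → factor 3450/275 = 12.545
Step 3: 0.22 mL + 2700 μL = 2.92 mL total → factor 2.92/0.22 = 13.273
Step 4: 170 μL + 2950 μL = 3120 μL total → factor 3120/170 = 18.353
Step 5: 375 μL + 4750 μL = 5125 μL total → factor 5125/375 = 13.667
Overall dilution factor = 6 × 12.545 × 13.273 × 18.353 × 13.667 = 2.5059 × 10^5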